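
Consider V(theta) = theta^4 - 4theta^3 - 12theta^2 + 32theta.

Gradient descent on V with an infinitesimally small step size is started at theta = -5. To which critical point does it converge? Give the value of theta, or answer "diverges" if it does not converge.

-2

V'(theta) = 4(theta - 4)(theta - 1)(theta + 2), so V'(-5) = -648.
Gradient descent moves in the -V' direction, i.e. theta is increasing.
The nearest critical point in that direction is theta = -2, where V'' = 72 > 0 (a local minimum). The iterate converges there.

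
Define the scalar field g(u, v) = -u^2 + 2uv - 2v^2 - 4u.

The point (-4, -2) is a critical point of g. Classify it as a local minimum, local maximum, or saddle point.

The Hessian of g is constant: H = [[-2, 2], [2, -4]].
det(H) = (-2)·(-4) − 2² = 4.
det(H) > 0 and tr(H) = -6 < 0, so H is negative definite and the point is a local maximum.

local maximum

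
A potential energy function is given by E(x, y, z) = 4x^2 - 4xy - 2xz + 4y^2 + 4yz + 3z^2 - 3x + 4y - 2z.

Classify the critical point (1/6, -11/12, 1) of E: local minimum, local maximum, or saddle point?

local minimum

The Hessian is constant: H = [[8, -4, -2], [-4, 8, 4], [-2, 4, 6]].
Leading principal minors: Δ₁ = 8, Δ₂ = 48, Δ₃ = 192.
All leading minors are positive, so H is positive definite: a local minimum.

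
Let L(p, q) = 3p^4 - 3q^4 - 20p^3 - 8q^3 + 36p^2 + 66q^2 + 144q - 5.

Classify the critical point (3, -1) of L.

The mixed partial ∂²L/∂p∂q is 0, so the Hessian at any point is diag(L_pp, L_qq) = diag(12(3p^2 - 10p + 6), 12(-3q^2 - 4q + 11)).
At (3, -1): H = diag(36, 144).
Both eigenvalues are positive, so H is positive definite: a local minimum.

local minimum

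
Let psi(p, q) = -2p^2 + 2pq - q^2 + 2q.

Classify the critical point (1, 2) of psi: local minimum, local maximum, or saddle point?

local maximum

The Hessian of psi is constant: H = [[-4, 2], [2, -2]].
det(H) = (-4)·(-2) − 2² = 4.
det(H) > 0 and tr(H) = -6 < 0, so H is negative definite and the point is a local maximum.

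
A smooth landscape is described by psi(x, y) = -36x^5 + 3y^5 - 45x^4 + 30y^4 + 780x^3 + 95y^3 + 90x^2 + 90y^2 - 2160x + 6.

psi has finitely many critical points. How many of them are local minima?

psi separates as a function of x plus a function of y, so ∇psi=0 decouples.
∂psi/∂x = -180(x - 3)(x - 1)(x + 1)(x + 4) = 0 at x ∈ {-4, -1, 1, 3}; ∂psi/∂y = 15y(y + 1)(y + 3)(y + 4) = 0 at y ∈ {-4, -3, -1, 0}.
The Hessian is diagonal: diag(psi_xx, psi_yy). Second derivatives: psi_xx(-4)=18900, psi_xx(-1)=-4320, psi_xx(1)=3600, psi_xx(3)=-10080; psi_yy(-4)=-180, psi_yy(-3)=90, psi_yy(-1)=-90, psi_yy(0)=180.
Local minima occur where both diagonal entries positive: (-4, -3), (-4, 0), (1, -3), (1, 0). Count: 4.

4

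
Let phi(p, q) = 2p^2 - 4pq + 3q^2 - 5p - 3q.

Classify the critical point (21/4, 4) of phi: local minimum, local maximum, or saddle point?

The Hessian of phi is constant: H = [[4, -4], [-4, 6]].
det(H) = 4·6 − (-4)² = 8.
det(H) > 0 and tr(H) = 10 > 0, so H is positive definite and the point is a local minimum.

local minimum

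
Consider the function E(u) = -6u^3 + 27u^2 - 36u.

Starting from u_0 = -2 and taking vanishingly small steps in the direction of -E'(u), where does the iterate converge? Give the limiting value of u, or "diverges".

E'(u) = -18(u - 2)(u - 1), so E'(-2) = -216.
Gradient descent moves in the -E' direction, i.e. u is increasing.
The nearest critical point in that direction is u = 1, where E'' = 18 > 0 (a local minimum). The iterate converges there.

1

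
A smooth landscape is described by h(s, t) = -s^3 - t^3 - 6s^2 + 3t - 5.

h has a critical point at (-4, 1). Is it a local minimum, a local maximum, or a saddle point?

saddle point

The mixed partial ∂²h/∂s∂t is 0, so the Hessian at any point is diag(h_ss, h_tt) = diag(-6(s + 2), -6t).
At (-4, 1): H = diag(12, -6).
The eigenvalues have opposite signs, so H is indefinite: a saddle point.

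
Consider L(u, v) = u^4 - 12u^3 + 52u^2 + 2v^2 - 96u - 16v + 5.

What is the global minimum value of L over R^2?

L(u,v) separates as P(u) + Q(v) + 5, so its minimum is min P + min Q + 5.
P'(u) = 4(u - 4)(u - 3)(u - 2) vanishes at u ∈ {2, 3, 4}; Q'(v) = 4v - 16 vanishes at v ∈ {4}.
Local minima of P (where P''>0): P(2)=-64, P(4)=-64. Local minima of Q: Q(4)=-32.
So the global minimum of L is P(2) + Q(4) + 5 = -64 − 32 + 5 = -91, attained at (2, 4).

-91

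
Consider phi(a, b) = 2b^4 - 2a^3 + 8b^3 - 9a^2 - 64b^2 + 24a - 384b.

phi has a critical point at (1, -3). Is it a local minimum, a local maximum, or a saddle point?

The mixed partial ∂²phi/∂a∂b is 0, so the Hessian at any point is diag(phi_aa, phi_bb) = diag(-6(2a + 3), 8(3b^2 + 6b - 16)).
At (1, -3): H = diag(-30, -56).
Both eigenvalues are negative, so H is negative definite: a local maximum.

local maximum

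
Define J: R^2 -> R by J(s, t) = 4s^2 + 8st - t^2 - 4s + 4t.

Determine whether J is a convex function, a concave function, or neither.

J is quadratic, so its Hessian is the constant matrix H = [[8, 8], [8, -2]].
det(H) = -80, tr(H) = 6.
det(H) < 0, so H is indefinite: neither convex nor concave.

neither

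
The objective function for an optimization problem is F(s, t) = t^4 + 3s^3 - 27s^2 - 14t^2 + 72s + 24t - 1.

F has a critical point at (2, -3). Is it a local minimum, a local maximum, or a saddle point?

saddle point

The mixed partial ∂²F/∂s∂t is 0, so the Hessian at any point is diag(F_ss, F_tt) = diag(18(s - 3), 4(3t^2 - 7)).
At (2, -3): H = diag(-18, 80).
The eigenvalues have opposite signs, so H is indefinite: a saddle point.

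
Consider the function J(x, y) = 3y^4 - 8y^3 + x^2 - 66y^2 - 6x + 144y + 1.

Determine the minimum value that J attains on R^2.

J(x,y) separates as P(x) + Q(y) + 1, so its minimum is min P + min Q + 1.
P'(x) = 2x - 6 vanishes at x ∈ {3}; Q'(y) = 12(y - 4)(y - 1)(y + 3) vanishes at y ∈ {-3, 1, 4}.
Local minima of P (where P''>0): P(3)=-9. Local minima of Q: Q(-3)=-567, Q(4)=-224.
So the global minimum of J is P(3) + Q(-3) + 1 = -9 − 567 + 1 = -575, attained at (3, -3).

-575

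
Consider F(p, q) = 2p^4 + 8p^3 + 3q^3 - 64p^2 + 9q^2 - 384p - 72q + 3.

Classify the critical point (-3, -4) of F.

The mixed partial ∂²F/∂p∂q is 0, so the Hessian at any point is diag(F_pp, F_qq) = diag(8(3p^2 + 6p - 16), 18(q + 1)).
At (-3, -4): H = diag(-56, -54).
Both eigenvalues are negative, so H is negative definite: a local maximum.

local maximum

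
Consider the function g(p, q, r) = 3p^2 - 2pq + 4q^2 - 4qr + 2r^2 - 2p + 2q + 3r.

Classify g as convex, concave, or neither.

g is quadratic, so its Hessian is the constant matrix H = [[6, -2, 0], [-2, 8, -4], [0, -4, 4]].
Leading principal minors: 6, 44, 80.
All positive ⇒ H ≻ 0 ⇒ convex.

convex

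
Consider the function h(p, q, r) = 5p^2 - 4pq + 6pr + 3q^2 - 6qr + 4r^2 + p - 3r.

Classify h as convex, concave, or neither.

h is quadratic, so its Hessian is the constant matrix H = [[10, -4, 6], [-4, 6, -6], [6, -6, 8]].
Leading principal minors: 10, 44, 64.
All positive ⇒ H ≻ 0 ⇒ convex.

convex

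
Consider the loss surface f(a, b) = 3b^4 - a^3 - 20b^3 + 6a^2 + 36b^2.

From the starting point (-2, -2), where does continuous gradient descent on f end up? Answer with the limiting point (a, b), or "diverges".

f is separable, so gradient descent decouples: a follows -∂f/∂a, b follows -∂f/∂b.
∂f/∂a = -3a(a - 4); at a=-2 this is -36, so a increases.
∂f/∂b = 12b(b - 3)(b - 2); at b=-2 this is -480, so b increases.
a converges to its nearest critical value 0 (a local min of the a-part); b converges to 0. The iterate converges to (0, 0).

(0, 0)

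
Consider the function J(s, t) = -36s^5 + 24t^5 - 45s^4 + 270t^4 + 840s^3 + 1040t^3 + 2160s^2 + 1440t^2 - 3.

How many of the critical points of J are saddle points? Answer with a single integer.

J separates as a function of s plus a function of t, so ∇J=0 decouples.
∂J/∂s = -180s(s - 4)(s + 2)(s + 3) = 0 at s ∈ {-3, -2, 0, 4}; ∂J/∂t = 120t(t + 2)(t + 3)(t + 4) = 0 at t ∈ {-4, -3, -2, 0}.
The Hessian is diagonal: diag(J_ss, J_tt). Second derivatives: J_ss(-3)=3780, J_ss(-2)=-2160, J_ss(0)=4320, J_ss(4)=-30240; J_tt(-4)=-960, J_tt(-3)=360, J_tt(-2)=-480, J_tt(0)=2880.
Saddle points occur where the two diagonal entries have opposite signs: (-3, -4), (-3, -2), (-2, -3), (-2, 0), (0, -4), (0, -2), (4, -3), (4, 0). Count: 8.

8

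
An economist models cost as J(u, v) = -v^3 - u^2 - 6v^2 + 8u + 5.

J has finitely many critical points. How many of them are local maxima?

J separates as a function of u plus a function of v, so ∇J=0 decouples.
∂J/∂u = -2(u - 4) = 0 at u ∈ {4}; ∂J/∂v = -3v(v + 4) = 0 at v ∈ {-4, 0}.
The Hessian is diagonal: diag(J_uu, J_vv). Second derivatives: J_uu(4)=-2; J_vv(-4)=12, J_vv(0)=-12.
Local maxima occur where both diagonal entries negative: (4, 0). Count: 1.

1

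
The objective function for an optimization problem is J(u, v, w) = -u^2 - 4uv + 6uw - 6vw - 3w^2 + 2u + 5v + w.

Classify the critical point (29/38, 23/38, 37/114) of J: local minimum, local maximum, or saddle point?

saddle point

The Hessian is constant: H = [[-2, -4, 6], [-4, 0, -6], [6, -6, -6]].
Leading principal minors: Δ₁ = -2, Δ₂ = -16, Δ₃ = 456.
The minors fit neither the all-positive nor the alternating-sign pattern, so H is indefinite: a saddle point.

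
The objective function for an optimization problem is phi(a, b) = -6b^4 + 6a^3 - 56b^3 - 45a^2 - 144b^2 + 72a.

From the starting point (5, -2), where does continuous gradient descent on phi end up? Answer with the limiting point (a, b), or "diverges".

(4, -3)

phi is separable, so gradient descent decouples: a follows -∂phi/∂a, b follows -∂phi/∂b.
∂phi/∂a = 18(a - 4)(a - 1); at a=5 this is 72, so a decreases.
∂phi/∂b = -24b(b + 3)(b + 4); at b=-2 this is 96, so b decreases.
a converges to its nearest critical value 4 (a local min of the a-part); b converges to -3. The iterate converges to (4, -3).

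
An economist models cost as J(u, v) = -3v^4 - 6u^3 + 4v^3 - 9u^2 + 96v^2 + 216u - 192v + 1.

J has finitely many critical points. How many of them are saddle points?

3

J separates as a function of u plus a function of v, so ∇J=0 decouples.
∂J/∂u = -18(u - 3)(u + 4) = 0 at u ∈ {-4, 3}; ∂J/∂v = -12(v - 4)(v - 1)(v + 4) = 0 at v ∈ {-4, 1, 4}.
The Hessian is diagonal: diag(J_uu, J_vv). Second derivatives: J_uu(-4)=126, J_uu(3)=-126; J_vv(-4)=-480, J_vv(1)=180, J_vv(4)=-288.
Saddle points occur where the two diagonal entries have opposite signs: (-4, -4), (-4, 4), (3, 1). Count: 3.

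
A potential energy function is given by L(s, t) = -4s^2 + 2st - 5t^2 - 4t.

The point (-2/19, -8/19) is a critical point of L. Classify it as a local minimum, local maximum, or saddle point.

The Hessian of L is constant: H = [[-8, 2], [2, -10]].
det(H) = (-8)·(-10) − 2² = 76.
det(H) > 0 and tr(H) = -18 < 0, so H is negative definite and the point is a local maximum.

local maximum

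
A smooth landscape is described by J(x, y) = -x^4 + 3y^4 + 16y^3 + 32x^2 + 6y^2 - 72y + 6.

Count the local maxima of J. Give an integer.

J separates as a function of x plus a function of y, so ∇J=0 decouples.
∂J/∂x = -4x(x - 4)(x + 4) = 0 at x ∈ {-4, 0, 4}; ∂J/∂y = 12(y - 1)(y + 2)(y + 3) = 0 at y ∈ {-3, -2, 1}.
The Hessian is diagonal: diag(J_xx, J_yy). Second derivatives: J_xx(-4)=-128, J_xx(0)=64, J_xx(4)=-128; J_yy(-3)=48, J_yy(-2)=-36, J_yy(1)=144.
Local maxima occur where both diagonal entries negative: (-4, -2), (4, -2). Count: 2.

2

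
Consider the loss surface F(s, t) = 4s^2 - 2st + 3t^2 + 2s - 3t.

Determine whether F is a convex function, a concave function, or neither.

convex

F is quadratic, so its Hessian is the constant matrix H = [[8, -2], [-2, 6]].
det(H) = 44, tr(H) = 14.
det(H) > 0 and tr(H) > 0, so H is positive definite everywhere: convex.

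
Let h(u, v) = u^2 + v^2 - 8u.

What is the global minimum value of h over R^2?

h(u,v) separates as P(u) + Q(v), so its minimum is min P + min Q.
P'(u) = 2u - 8 vanishes at u ∈ {4}; Q'(v) = 2v vanishes at v ∈ {0}.
Local minima of P (where P''>0): P(4)=-16. Local minima of Q: Q(0)=0.
So the global minimum of h is P(4) + Q(0) = -16 + 0 = -16, attained at (4, 0).

-16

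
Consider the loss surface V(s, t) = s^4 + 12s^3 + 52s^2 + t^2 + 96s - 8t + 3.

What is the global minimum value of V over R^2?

V(s,t) separates as P(s) + Q(t) + 3, so its minimum is min P + min Q + 3.
P'(s) = 4(s + 2)(s + 3)(s + 4) vanishes at s ∈ {-4, -3, -2}; Q'(t) = 2(t - 4) vanishes at t ∈ {4}.
Local minima of P (where P''>0): P(-4)=-64, P(-2)=-64. Local minima of Q: Q(4)=-16.
So the global minimum of V is P(-4) + Q(4) + 3 = -64 − 16 + 3 = -77, attained at (-4, 4).

-77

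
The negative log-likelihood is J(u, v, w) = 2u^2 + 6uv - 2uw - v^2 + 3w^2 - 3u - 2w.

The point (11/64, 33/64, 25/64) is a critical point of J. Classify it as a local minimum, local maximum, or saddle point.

The Hessian is constant: H = [[4, 6, -2], [6, -2, 0], [-2, 0, 6]].
Leading principal minors: Δ₁ = 4, Δ₂ = -44, Δ₃ = -256.
The minors fit neither the all-positive nor the alternating-sign pattern, so H is indefinite: a saddle point.

saddle point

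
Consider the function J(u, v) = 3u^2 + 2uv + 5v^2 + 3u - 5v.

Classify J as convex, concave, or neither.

convex

J is quadratic, so its Hessian is the constant matrix H = [[6, 2], [2, 10]].
det(H) = 56, tr(H) = 16.
det(H) > 0 and tr(H) > 0, so H is positive definite everywhere: convex.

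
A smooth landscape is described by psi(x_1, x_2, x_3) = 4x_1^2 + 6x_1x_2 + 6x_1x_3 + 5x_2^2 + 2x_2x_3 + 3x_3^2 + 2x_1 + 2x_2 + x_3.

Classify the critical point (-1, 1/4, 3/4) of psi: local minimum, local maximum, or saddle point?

local minimum

The Hessian is constant: H = [[8, 6, 6], [6, 10, 2], [6, 2, 6]].
Leading principal minors: Δ₁ = 8, Δ₂ = 44, Δ₃ = 16.
All leading minors are positive, so H is positive definite: a local minimum.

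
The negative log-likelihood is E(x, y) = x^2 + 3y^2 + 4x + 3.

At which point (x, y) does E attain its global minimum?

(-2, 0)

E(x,y) separates as P(x) + Q(y) + 3, so its minimum is min P + min Q + 3.
P'(x) = 2x + 4 vanishes at x ∈ {-2}; Q'(y) = 6y vanishes at y ∈ {0}.
Local minima of P (where P''>0): P(-2)=-4. Local minima of Q: Q(0)=0.
So the global minimum of E is P(-2) + Q(0) + 3 = -4 + 0 + 3 = -1, attained at (-2, 0).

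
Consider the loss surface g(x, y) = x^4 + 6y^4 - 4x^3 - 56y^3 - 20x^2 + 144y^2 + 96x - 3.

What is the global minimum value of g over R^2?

g(x,y) separates as P(x) + Q(y) − 3, so its minimum is min P + min Q − 3.
P'(x) = 4(x - 4)(x - 2)(x + 3) vanishes at x ∈ {-3, 2, 4}; Q'(y) = 24y(y - 4)(y - 3) vanishes at y ∈ {0, 3, 4}.
Local minima of P (where P''>0): P(-3)=-279, P(4)=64. Local minima of Q: Q(0)=0, Q(4)=256.
So the global minimum of g is P(-3) + Q(0) − 3 = -279 + 0 − 3 = -282, attained at (-3, 0).

-282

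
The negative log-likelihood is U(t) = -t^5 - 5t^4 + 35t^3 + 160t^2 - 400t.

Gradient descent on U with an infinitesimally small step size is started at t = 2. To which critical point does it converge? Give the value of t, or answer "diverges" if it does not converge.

U'(t) = -5(t - 4)(t - 1)(t + 4)(t + 5), so U'(2) = 420.
Gradient descent moves in the -U' direction, i.e. t is decreasing.
The nearest critical point in that direction is t = 1, where U'' = 450 > 0 (a local minimum). The iterate converges there.

1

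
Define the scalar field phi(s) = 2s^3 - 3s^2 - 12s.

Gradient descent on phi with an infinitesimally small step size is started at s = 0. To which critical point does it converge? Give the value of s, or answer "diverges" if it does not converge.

phi'(s) = 6(s - 2)(s + 1), so phi'(0) = -12.
Gradient descent moves in the -phi' direction, i.e. s is increasing.
The nearest critical point in that direction is s = 2, where phi'' = 18 > 0 (a local minimum). The iterate converges there.

2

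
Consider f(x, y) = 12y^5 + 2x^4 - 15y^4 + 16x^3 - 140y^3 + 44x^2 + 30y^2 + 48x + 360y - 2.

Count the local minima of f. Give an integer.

4

f separates as a function of x plus a function of y, so ∇f=0 decouples.
∂f/∂x = 8(x + 1)(x + 2)(x + 3) = 0 at x ∈ {-3, -2, -1}; ∂f/∂y = 60(y - 3)(y - 1)(y + 1)(y + 2) = 0 at y ∈ {-2, -1, 1, 3}.
The Hessian is diagonal: diag(f_xx, f_yy). Second derivatives: f_xx(-3)=16, f_xx(-2)=-8, f_xx(-1)=16; f_yy(-2)=-900, f_yy(-1)=480, f_yy(1)=-720, f_yy(3)=2400.
Local minima occur where both diagonal entries positive: (-3, -1), (-3, 3), (-1, -1), (-1, 3). Count: 4.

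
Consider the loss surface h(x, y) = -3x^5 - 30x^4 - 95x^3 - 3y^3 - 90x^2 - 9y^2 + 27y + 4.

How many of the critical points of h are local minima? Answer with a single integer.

2

h separates as a function of x plus a function of y, so ∇h=0 decouples.
∂h/∂x = -15x(x + 1)(x + 3)(x + 4) = 0 at x ∈ {-4, -3, -1, 0}; ∂h/∂y = -9(y - 1)(y + 3) = 0 at y ∈ {-3, 1}.
The Hessian is diagonal: diag(h_xx, h_yy). Second derivatives: h_xx(-4)=180, h_xx(-3)=-90, h_xx(-1)=90, h_xx(0)=-180; h_yy(-3)=36, h_yy(1)=-36.
Local minima occur where both diagonal entries positive: (-4, -3), (-1, -3). Count: 2.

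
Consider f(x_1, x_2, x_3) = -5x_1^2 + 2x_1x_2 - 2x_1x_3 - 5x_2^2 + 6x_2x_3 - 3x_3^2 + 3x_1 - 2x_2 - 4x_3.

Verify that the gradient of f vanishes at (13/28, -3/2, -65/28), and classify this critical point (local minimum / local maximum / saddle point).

∇f = (-10x_1 + 2x_2 - 2x_3 + 3, 2x_1 - 10x_2 + 6x_3 - 2, -2x_1 + 6x_2 - 6x_3 - 4); substituting (13/28, -3/2, -65/28) gives ∇f = (0, 0, 0), so (13/28, -3/2, -65/28) is indeed a critical point.
The Hessian is constant: H = [[-10, 2, -2], [2, -10, 6], [-2, 6, -6]].
Leading principal minors: Δ₁ = -10, Δ₂ = 96, Δ₃ = -224.
The minors alternate sign starting negative (−, +, −), so H is negative definite: a local maximum.

local maximum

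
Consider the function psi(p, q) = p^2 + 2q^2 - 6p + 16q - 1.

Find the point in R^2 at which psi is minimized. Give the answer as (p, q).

(3, -4)

psi(p,q) separates as A(p) + B(q) − 1, so its minimum is min A + min B − 1.
A'(p) = 2p - 6 vanishes at p ∈ {3}; B'(q) = 4q + 16 vanishes at q ∈ {-4}.
Local minima of A (where A''>0): A(3)=-9. Local minima of B: B(-4)=-32.
So the global minimum of psi is A(3) + B(-4) − 1 = -9 − 32 − 1 = -42, attained at (3, -4).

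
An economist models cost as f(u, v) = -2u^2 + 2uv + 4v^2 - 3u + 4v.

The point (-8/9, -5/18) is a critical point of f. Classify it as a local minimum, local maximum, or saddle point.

The Hessian of f is constant: H = [[-4, 2], [2, 8]].
det(H) = (-4)·8 − 2² = -36.
Since det(H) < 0, H is indefinite and the critical point is a saddle point.

saddle point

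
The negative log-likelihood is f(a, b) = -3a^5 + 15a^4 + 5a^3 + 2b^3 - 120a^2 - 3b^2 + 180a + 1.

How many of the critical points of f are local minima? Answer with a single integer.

2

f separates as a function of a plus a function of b, so ∇f=0 decouples.
∂f/∂a = -15(a - 3)(a - 2)(a - 1)(a + 2) = 0 at a ∈ {-2, 1, 2, 3}; ∂f/∂b = 6b(b - 1) = 0 at b ∈ {0, 1}.
The Hessian is diagonal: diag(f_aa, f_bb). Second derivatives: f_aa(-2)=900, f_aa(1)=-90, f_aa(2)=60, f_aa(3)=-150; f_bb(0)=-6, f_bb(1)=6.
Local minima occur where both diagonal entries positive: (-2, 1), (2, 1). Count: 2.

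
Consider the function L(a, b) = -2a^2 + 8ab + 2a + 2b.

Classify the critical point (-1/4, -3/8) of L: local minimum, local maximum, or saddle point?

saddle point

The Hessian of L is constant: H = [[-4, 8], [8, 0]].
det(H) = (-4)·0 − 8² = -64.
Since det(H) < 0, H is indefinite and the critical point is a saddle point.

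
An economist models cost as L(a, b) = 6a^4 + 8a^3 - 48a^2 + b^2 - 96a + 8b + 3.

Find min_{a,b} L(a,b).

-237

L(a,b) separates as P(a) + Q(b) + 3, so its minimum is min P + min Q + 3.
P'(a) = 24(a - 2)(a + 1)(a + 2) vanishes at a ∈ {-2, -1, 2}; Q'(b) = 2b + 8 vanishes at b ∈ {-4}.
Local minima of P (where P''>0): P(-2)=32, P(2)=-224. Local minima of Q: Q(-4)=-16.
So the global minimum of L is P(2) + Q(-4) + 3 = -224 − 16 + 3 = -237, attained at (2, -4).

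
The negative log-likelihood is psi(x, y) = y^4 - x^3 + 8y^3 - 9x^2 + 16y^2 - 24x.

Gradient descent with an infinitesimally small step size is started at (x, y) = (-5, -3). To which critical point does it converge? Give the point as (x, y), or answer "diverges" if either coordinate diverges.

(-4, -4)

psi is separable, so gradient descent decouples: x follows -∂psi/∂x, y follows -∂psi/∂y.
∂psi/∂x = -3(x + 2)(x + 4); at x=-5 this is -9, so x increases.
∂psi/∂y = 4y(y + 2)(y + 4); at y=-3 this is 12, so y decreases.
x converges to its nearest critical value -4 (a local min of the x-part); y converges to -4. The iterate converges to (-4, -4).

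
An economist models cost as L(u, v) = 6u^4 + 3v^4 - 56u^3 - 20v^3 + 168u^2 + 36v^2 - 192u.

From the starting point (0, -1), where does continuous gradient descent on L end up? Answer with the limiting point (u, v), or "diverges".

L is separable, so gradient descent decouples: u follows -∂L/∂u, v follows -∂L/∂v.
∂L/∂u = 24(u - 4)(u - 2)(u - 1); at u=0 this is -192, so u increases.
∂L/∂v = 12v(v - 3)(v - 2); at v=-1 this is -144, so v increases.
u converges to its nearest critical value 1 (a local min of the u-part); v converges to 0. The iterate converges to (1, 0).

(1, 0)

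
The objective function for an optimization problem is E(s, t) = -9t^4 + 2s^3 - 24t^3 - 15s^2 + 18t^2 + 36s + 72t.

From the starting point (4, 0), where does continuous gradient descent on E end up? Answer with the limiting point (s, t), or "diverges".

(3, -1)

E is separable, so gradient descent decouples: s follows -∂E/∂s, t follows -∂E/∂t.
∂E/∂s = 6(s - 3)(s - 2); at s=4 this is 12, so s decreases.
∂E/∂t = -36(t - 1)(t + 1)(t + 2); at t=0 this is 72, so t decreases.
s converges to its nearest critical value 3 (a local min of the s-part); t converges to -1. The iterate converges to (3, -1).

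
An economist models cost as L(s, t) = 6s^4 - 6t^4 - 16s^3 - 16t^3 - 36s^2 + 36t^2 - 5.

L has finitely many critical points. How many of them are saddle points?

5

L separates as a function of s plus a function of t, so ∇L=0 decouples.
∂L/∂s = 24s(s - 3)(s + 1) = 0 at s ∈ {-1, 0, 3}; ∂L/∂t = -24t(t - 1)(t + 3) = 0 at t ∈ {-3, 0, 1}.
The Hessian is diagonal: diag(L_ss, L_tt). Second derivatives: L_ss(-1)=96, L_ss(0)=-72, L_ss(3)=288; L_tt(-3)=-288, L_tt(0)=72, L_tt(1)=-96.
Saddle points occur where the two diagonal entries have opposite signs: (-1, -3), (-1, 1), (0, 0), (3, -3), (3, 1). Count: 5.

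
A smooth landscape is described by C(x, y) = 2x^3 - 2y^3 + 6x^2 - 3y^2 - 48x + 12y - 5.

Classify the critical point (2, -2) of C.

The mixed partial ∂²C/∂x∂y is 0, so the Hessian at any point is diag(C_xx, C_yy) = diag(12(x + 1), -6(2y + 1)).
At (2, -2): H = diag(36, 18).
Both eigenvalues are positive, so H is positive definite: a local minimum.

local minimum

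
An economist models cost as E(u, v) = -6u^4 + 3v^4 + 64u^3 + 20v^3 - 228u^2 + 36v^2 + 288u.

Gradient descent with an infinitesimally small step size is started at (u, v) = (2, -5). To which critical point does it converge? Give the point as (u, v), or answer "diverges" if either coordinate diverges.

(3, -3)

E is separable, so gradient descent decouples: u follows -∂E/∂u, v follows -∂E/∂v.
∂E/∂u = -24(u - 4)(u - 3)(u - 1); at u=2 this is -48, so u increases.
∂E/∂v = 12v(v + 2)(v + 3); at v=-5 this is -360, so v increases.
u converges to its nearest critical value 3 (a local min of the u-part); v converges to -3. The iterate converges to (3, -3).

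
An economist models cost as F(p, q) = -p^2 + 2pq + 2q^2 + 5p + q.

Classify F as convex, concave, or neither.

neither

F is quadratic, so its Hessian is the constant matrix H = [[-2, 2], [2, 4]].
det(H) = -12, tr(H) = 2.
det(H) < 0, so H is indefinite: neither convex nor concave.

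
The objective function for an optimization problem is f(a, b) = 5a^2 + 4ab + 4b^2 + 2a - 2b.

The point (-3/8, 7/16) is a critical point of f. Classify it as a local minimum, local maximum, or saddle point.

local minimum

The Hessian of f is constant: H = [[10, 4], [4, 8]].
det(H) = 10·8 − 4² = 64.
det(H) > 0 and tr(H) = 18 > 0, so H is positive definite and the point is a local minimum.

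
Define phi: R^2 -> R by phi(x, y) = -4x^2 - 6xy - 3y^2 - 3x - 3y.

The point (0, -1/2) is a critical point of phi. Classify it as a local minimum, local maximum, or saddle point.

local maximum

The Hessian of phi is constant: H = [[-8, -6], [-6, -6]].
det(H) = (-8)·(-6) − (-6)² = 12.
det(H) > 0 and tr(H) = -14 < 0, so H is negative definite and the point is a local maximum.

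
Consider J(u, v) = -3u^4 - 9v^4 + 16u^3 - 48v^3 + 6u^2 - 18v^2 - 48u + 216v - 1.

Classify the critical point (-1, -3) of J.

The mixed partial ∂²J/∂u∂v is 0, so the Hessian at any point is diag(J_uu, J_vv) = diag(12(-3u^2 + 8u + 1), -36(3v^2 + 8v + 1)).
At (-1, -3): H = diag(-120, -144).
Both eigenvalues are negative, so H is negative definite: a local maximum.

local maximum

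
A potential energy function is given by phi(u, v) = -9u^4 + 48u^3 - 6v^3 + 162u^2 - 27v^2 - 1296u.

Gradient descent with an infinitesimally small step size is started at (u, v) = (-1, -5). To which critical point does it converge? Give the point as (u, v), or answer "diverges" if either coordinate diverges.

phi is separable, so gradient descent decouples: u follows -∂phi/∂u, v follows -∂phi/∂v.
∂phi/∂u = -36(u - 4)(u - 3)(u + 3); at u=-1 this is -1440, so u increases.
∂phi/∂v = -18v(v + 3); at v=-5 this is -180, so v increases.
u converges to its nearest critical value 3 (a local min of the u-part); v converges to -3. The iterate converges to (3, -3).

(3, -3)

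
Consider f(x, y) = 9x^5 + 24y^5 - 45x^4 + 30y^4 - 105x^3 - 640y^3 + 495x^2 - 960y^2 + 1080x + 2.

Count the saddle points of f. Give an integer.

f separates as a function of x plus a function of y, so ∇f=0 decouples.
∂f/∂x = 45(x - 4)(x - 3)(x + 1)(x + 2) = 0 at x ∈ {-2, -1, 3, 4}; ∂f/∂y = 120y(y - 4)(y + 1)(y + 4) = 0 at y ∈ {-4, -1, 0, 4}.
The Hessian is diagonal: diag(f_xx, f_yy). Second derivatives: f_xx(-2)=-1350, f_xx(-1)=900, f_xx(3)=-900, f_xx(4)=1350; f_yy(-4)=-11520, f_yy(-1)=1800, f_yy(0)=-1920, f_yy(4)=19200.
Saddle points occur where the two diagonal entries have opposite signs: (-2, -1), (-2, 4), (-1, -4), (-1, 0), (3, -1), (3, 4), (4, -4), (4, 0). Count: 8.

8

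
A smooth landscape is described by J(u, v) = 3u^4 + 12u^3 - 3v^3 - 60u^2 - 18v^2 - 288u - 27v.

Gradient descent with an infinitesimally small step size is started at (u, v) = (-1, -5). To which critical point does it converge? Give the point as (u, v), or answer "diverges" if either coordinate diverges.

(3, -3)

J is separable, so gradient descent decouples: u follows -∂J/∂u, v follows -∂J/∂v.
∂J/∂u = 12(u - 3)(u + 2)(u + 4); at u=-1 this is -144, so u increases.
∂J/∂v = -9(v + 1)(v + 3); at v=-5 this is -72, so v increases.
u converges to its nearest critical value 3 (a local min of the u-part); v converges to -3. The iterate converges to (3, -3).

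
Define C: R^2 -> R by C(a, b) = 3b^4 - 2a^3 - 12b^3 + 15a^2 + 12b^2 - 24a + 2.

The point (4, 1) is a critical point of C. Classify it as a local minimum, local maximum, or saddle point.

local maximum

The mixed partial ∂²C/∂a∂b is 0, so the Hessian at any point is diag(C_aa, C_bb) = diag(6(-2a + 5), 12(3b^2 - 6b + 2)).
At (4, 1): H = diag(-18, -12).
Both eigenvalues are negative, so H is negative definite: a local maximum.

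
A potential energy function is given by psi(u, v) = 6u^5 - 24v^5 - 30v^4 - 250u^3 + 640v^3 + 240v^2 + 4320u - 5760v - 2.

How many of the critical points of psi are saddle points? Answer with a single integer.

8

psi separates as a function of u plus a function of v, so ∇psi=0 decouples.
∂psi/∂u = 30(u - 4)(u - 3)(u + 3)(u + 4) = 0 at u ∈ {-4, -3, 3, 4}; ∂psi/∂v = -120(v - 3)(v - 2)(v + 2)(v + 4) = 0 at v ∈ {-4, -2, 2, 3}.
The Hessian is diagonal: diag(psi_uu, psi_vv). Second derivatives: psi_uu(-4)=-1680, psi_uu(-3)=1260, psi_uu(3)=-1260, psi_uu(4)=1680; psi_vv(-4)=10080, psi_vv(-2)=-4800, psi_vv(2)=2880, psi_vv(3)=-4200.
Saddle points occur where the two diagonal entries have opposite signs: (-4, -4), (-4, 2), (-3, -2), (-3, 3), (3, -4), (3, 2), (4, -2), (4, 3). Count: 8.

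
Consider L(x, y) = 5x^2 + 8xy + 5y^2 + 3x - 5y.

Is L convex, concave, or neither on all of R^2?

L is quadratic, so its Hessian is the constant matrix H = [[10, 8], [8, 10]].
det(H) = 36, tr(H) = 20.
det(H) > 0 and tr(H) > 0, so H is positive definite everywhere: convex.

convex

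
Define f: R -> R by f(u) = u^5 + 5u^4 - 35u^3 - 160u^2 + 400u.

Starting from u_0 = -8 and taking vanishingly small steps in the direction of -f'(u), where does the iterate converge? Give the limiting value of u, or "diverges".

f'(u) = 5(u - 4)(u - 1)(u + 4)(u + 5), so f'(-8) = 6480.
Gradient descent moves in the -f' direction, i.e. u is decreasing.
There is no critical point below u=-8, and f' keeps the same sign, so the iterate runs off to −∞.

diverges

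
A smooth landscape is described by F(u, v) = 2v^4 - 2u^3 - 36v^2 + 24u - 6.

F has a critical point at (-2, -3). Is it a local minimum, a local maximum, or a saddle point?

local minimum

The mixed partial ∂²F/∂u∂v is 0, so the Hessian at any point is diag(F_uu, F_vv) = diag(-12u, 24(v^2 - 3)).
At (-2, -3): H = diag(24, 144).
Both eigenvalues are positive, so H is positive definite: a local minimum.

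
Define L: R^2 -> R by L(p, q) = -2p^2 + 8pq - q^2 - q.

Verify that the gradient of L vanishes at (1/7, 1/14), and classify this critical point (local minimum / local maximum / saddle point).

∇L = (-4p + 8q, 8p - 2q - 1); substituting (1/7, 1/14) gives ∇L = (0, 0), so (1/7, 1/14) is indeed a critical point.
The Hessian of L is constant: H = [[-4, 8], [8, -2]].
det(H) = (-4)·(-2) − 8² = -56.
Since det(H) < 0, H is indefinite and the critical point is a saddle point.

saddle point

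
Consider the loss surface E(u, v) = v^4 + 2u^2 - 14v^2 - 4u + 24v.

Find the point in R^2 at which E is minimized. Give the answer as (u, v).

(1, -3)

E(u,v) separates as P(u) + Q(v), so its minimum is min P + min Q.
P'(u) = 4u - 4 vanishes at u ∈ {1}; Q'(v) = 4(v - 2)(v - 1)(v + 3) vanishes at v ∈ {-3, 1, 2}.
Local minima of P (where P''>0): P(1)=-2. Local minima of Q: Q(-3)=-117, Q(2)=8.
So the global minimum of E is P(1) + Q(-3) = -2 − 117 = -119, attained at (1, -3).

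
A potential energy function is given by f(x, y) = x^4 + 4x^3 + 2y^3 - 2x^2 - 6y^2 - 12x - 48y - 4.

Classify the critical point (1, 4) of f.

The mixed partial ∂²f/∂x∂y is 0, so the Hessian at any point is diag(f_xx, f_yy) = diag(4(3x^2 + 6x - 1), 12(y - 1)).
At (1, 4): H = diag(32, 36).
Both eigenvalues are positive, so H is positive definite: a local minimum.

local minimum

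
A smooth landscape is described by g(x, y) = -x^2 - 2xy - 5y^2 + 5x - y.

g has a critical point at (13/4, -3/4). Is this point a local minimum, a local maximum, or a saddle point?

local maximum

The Hessian of g is constant: H = [[-2, -2], [-2, -10]].
det(H) = (-2)·(-10) − (-2)² = 16.
det(H) > 0 and tr(H) = -12 < 0, so H is negative definite and the point is a local maximum.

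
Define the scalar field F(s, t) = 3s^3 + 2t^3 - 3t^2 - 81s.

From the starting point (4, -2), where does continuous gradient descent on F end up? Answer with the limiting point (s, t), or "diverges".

F is separable, so gradient descent decouples: s follows -∂F/∂s, t follows -∂F/∂t.
∂F/∂s = 9(s - 3)(s + 3); at s=4 this is 63, so s decreases.
∂F/∂t = 6t(t - 1); at t=-2 this is 36, so t decreases.
The t-coordinate has no critical point in that direction and runs off to infinity.

diverges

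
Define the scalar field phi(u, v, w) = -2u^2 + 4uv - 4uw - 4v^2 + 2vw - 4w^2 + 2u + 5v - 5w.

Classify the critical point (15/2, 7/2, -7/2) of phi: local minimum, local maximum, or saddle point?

local maximum

The Hessian is constant: H = [[-4, 4, -4], [4, -8, 2], [-4, 2, -8]].
Leading principal minors: Δ₁ = -4, Δ₂ = 16, Δ₃ = -48.
The minors alternate sign starting negative (−, +, −), so H is negative definite: a local maximum.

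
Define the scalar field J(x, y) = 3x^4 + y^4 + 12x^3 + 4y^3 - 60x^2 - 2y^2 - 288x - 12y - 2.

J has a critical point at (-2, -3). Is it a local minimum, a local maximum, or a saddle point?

The mixed partial ∂²J/∂x∂y is 0, so the Hessian at any point is diag(J_xx, J_yy) = diag(12(3x^2 + 6x - 10), 4(3y^2 + 6y - 1)).
At (-2, -3): H = diag(-120, 32).
The eigenvalues have opposite signs, so H is indefinite: a saddle point.

saddle point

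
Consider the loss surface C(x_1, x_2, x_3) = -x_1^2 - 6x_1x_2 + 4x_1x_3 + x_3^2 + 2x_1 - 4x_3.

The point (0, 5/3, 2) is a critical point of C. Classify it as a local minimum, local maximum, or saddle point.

saddle point

The Hessian is constant: H = [[-2, -6, 4], [-6, 0, 0], [4, 0, 2]].
Leading principal minors: Δ₁ = -2, Δ₂ = -36, Δ₃ = -72.
The minors fit neither the all-positive nor the alternating-sign pattern, so H is indefinite: a saddle point.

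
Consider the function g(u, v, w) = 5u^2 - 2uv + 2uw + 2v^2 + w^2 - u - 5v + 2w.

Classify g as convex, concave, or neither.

convex

g is quadratic, so its Hessian is the constant matrix H = [[10, -2, 2], [-2, 4, 0], [2, 0, 2]].
Leading principal minors: 10, 36, 56.
All positive ⇒ H ≻ 0 ⇒ convex.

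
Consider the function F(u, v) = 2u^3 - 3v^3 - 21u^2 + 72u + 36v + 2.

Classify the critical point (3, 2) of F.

The mixed partial ∂²F/∂u∂v is 0, so the Hessian at any point is diag(F_uu, F_vv) = diag(6(2u - 7), -18v).
At (3, 2): H = diag(-6, -36).
Both eigenvalues are negative, so H is negative definite: a local maximum.

local maximum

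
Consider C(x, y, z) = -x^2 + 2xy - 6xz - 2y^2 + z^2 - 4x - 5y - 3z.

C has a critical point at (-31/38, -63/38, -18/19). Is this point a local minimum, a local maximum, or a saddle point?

The Hessian is constant: H = [[-2, 2, -6], [2, -4, 0], [-6, 0, 2]].
Leading principal minors: Δ₁ = -2, Δ₂ = 4, Δ₃ = 152.
The minors fit neither the all-positive nor the alternating-sign pattern, so H is indefinite: a saddle point.

saddle point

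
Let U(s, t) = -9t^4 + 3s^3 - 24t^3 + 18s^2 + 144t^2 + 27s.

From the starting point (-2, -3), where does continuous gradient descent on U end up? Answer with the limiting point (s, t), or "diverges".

(-1, 0)

U is separable, so gradient descent decouples: s follows -∂U/∂s, t follows -∂U/∂t.
∂U/∂s = 9(s + 1)(s + 3); at s=-2 this is -9, so s increases.
∂U/∂t = -36t(t - 2)(t + 4); at t=-3 this is -540, so t increases.
s converges to its nearest critical value -1 (a local min of the s-part); t converges to 0. The iterate converges to (-1, 0).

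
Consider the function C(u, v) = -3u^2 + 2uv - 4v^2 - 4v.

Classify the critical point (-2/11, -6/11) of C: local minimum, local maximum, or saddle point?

The Hessian of C is constant: H = [[-6, 2], [2, -8]].
det(H) = (-6)·(-8) − 2² = 44.
det(H) > 0 and tr(H) = -14 < 0, so H is negative definite and the point is a local maximum.

local maximum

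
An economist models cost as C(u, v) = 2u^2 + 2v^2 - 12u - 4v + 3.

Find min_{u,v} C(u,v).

-17

C(u,v) separates as P(u) + Q(v) + 3, so its minimum is min P + min Q + 3.
P'(u) = 4u - 12 vanishes at u ∈ {3}; Q'(v) = 4v - 4 vanishes at v ∈ {1}.
Local minima of P (where P''>0): P(3)=-18. Local minima of Q: Q(1)=-2.
So the global minimum of C is P(3) + Q(1) + 3 = -18 − 2 + 3 = -17, attained at (3, 1).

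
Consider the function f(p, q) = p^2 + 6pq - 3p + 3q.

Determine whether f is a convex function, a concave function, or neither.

f is quadratic, so its Hessian is the constant matrix H = [[2, 6], [6, 0]].
det(H) = -36, tr(H) = 2.
det(H) < 0, so H is indefinite: neither convex nor concave.

neither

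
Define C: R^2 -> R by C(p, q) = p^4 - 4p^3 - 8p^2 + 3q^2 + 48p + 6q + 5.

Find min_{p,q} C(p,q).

C(p,q) separates as A(p) + B(q) + 5, so its minimum is min A + min B + 5.
A'(p) = 4(p - 3)(p - 2)(p + 2) vanishes at p ∈ {-2, 2, 3}; B'(q) = 6q + 6 vanishes at q ∈ {-1}.
Local minima of A (where A''>0): A(-2)=-80, A(3)=45. Local minima of B: B(-1)=-3.
So the global minimum of C is A(-2) + B(-1) + 5 = -80 − 3 + 5 = -78, attained at (-2, -1).

-78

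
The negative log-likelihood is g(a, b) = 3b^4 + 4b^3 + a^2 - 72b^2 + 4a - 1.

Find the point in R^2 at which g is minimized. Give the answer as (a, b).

(-2, -4)

g(a,b) separates as P(a) + Q(b) − 1, so its minimum is min P + min Q − 1.
P'(a) = 2a + 4 vanishes at a ∈ {-2}; Q'(b) = 12b(b - 3)(b + 4) vanishes at b ∈ {-4, 0, 3}.
Local minima of P (where P''>0): P(-2)=-4. Local minima of Q: Q(-4)=-640, Q(3)=-297.
So the global minimum of g is P(-2) + Q(-4) − 1 = -4 − 640 − 1 = -645, attained at (-2, -4).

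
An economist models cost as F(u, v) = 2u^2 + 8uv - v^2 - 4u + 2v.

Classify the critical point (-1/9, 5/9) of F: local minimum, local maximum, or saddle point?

saddle point

The Hessian of F is constant: H = [[4, 8], [8, -2]].
det(H) = 4·(-2) − 8² = -72.
Since det(H) < 0, H is indefinite and the critical point is a saddle point.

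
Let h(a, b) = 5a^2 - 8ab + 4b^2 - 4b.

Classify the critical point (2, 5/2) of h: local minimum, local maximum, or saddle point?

The Hessian of h is constant: H = [[10, -8], [-8, 8]].
det(H) = 10·8 − (-8)² = 16.
det(H) > 0 and tr(H) = 18 > 0, so H is positive definite and the point is a local minimum.

local minimum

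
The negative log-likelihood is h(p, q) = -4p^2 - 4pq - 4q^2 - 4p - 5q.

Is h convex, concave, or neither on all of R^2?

h is quadratic, so its Hessian is the constant matrix H = [[-8, -4], [-4, -8]].
det(H) = 48, tr(H) = -16.
det(H) > 0 and tr(H) < 0, so H is negative definite everywhere: concave.

concave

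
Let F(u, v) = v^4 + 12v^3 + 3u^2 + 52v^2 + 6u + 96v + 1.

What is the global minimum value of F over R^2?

-66

F(u,v) separates as P(u) + Q(v) + 1, so its minimum is min P + min Q + 1.
P'(u) = 6u + 6 vanishes at u ∈ {-1}; Q'(v) = 4(v + 2)(v + 3)(v + 4) vanishes at v ∈ {-4, -3, -2}.
Local minima of P (where P''>0): P(-1)=-3. Local minima of Q: Q(-4)=-64, Q(-2)=-64.
So the global minimum of F is P(-1) + Q(-4) + 1 = -3 − 64 + 1 = -66, attained at (-1, -4).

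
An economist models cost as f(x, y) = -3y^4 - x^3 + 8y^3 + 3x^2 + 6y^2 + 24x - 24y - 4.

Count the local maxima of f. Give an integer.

2

f separates as a function of x plus a function of y, so ∇f=0 decouples.
∂f/∂x = -3(x - 4)(x + 2) = 0 at x ∈ {-2, 4}; ∂f/∂y = -12(y - 2)(y - 1)(y + 1) = 0 at y ∈ {-1, 1, 2}.
The Hessian is diagonal: diag(f_xx, f_yy). Second derivatives: f_xx(-2)=18, f_xx(4)=-18; f_yy(-1)=-72, f_yy(1)=24, f_yy(2)=-36.
Local maxima occur where both diagonal entries negative: (4, -1), (4, 2). Count: 2.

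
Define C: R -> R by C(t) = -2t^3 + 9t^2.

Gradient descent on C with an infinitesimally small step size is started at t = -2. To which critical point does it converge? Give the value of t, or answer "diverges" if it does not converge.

0

C'(t) = -6t(t - 3), so C'(-2) = -60.
Gradient descent moves in the -C' direction, i.e. t is increasing.
The nearest critical point in that direction is t = 0, where C'' = 18 > 0 (a local minimum). The iterate converges there.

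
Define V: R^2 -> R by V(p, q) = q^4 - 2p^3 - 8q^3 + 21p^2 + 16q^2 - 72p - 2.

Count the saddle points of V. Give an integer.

3

V separates as a function of p plus a function of q, so ∇V=0 decouples.
∂V/∂p = -6(p - 4)(p - 3) = 0 at p ∈ {3, 4}; ∂V/∂q = 4q(q - 4)(q - 2) = 0 at q ∈ {0, 2, 4}.
The Hessian is diagonal: diag(V_pp, V_qq). Second derivatives: V_pp(3)=6, V_pp(4)=-6; V_qq(0)=32, V_qq(2)=-16, V_qq(4)=32.
Saddle points occur where the two diagonal entries have opposite signs: (3, 2), (4, 0), (4, 4). Count: 3.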